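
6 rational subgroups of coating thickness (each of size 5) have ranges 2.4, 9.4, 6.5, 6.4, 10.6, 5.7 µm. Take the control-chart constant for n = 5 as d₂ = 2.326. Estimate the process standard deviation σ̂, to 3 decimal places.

2.938

R̄ = (2.4 + 9.4 + 6.5 + 6.4 + 10.6 + 5.7) / 6 = 6.8333
σ̂ = R̄ / d₂ = 6.8333 / 2.326 = 2.9378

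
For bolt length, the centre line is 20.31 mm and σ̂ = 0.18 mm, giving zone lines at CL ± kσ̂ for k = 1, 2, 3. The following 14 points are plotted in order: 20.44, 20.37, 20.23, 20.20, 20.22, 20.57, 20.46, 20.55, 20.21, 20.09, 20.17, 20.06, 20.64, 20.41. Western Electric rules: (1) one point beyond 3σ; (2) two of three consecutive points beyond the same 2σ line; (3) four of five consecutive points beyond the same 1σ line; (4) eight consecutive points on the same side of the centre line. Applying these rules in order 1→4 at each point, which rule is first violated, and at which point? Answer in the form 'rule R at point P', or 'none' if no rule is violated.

Zone of each point (C = within 1σ̂, B = 1σ̂–2σ̂, A = 2σ̂–3σ̂, * = beyond 3σ̂; sign = side of CL): 1:+C, 2:+C, 3:-C, 4:-C, 5:-C, 6:+B, 7:+C, 8:+B, 9:-C, 10:-B, 11:-C, 12:-B, 13:+B, 14:+C
No rule fires across all 14 points.

none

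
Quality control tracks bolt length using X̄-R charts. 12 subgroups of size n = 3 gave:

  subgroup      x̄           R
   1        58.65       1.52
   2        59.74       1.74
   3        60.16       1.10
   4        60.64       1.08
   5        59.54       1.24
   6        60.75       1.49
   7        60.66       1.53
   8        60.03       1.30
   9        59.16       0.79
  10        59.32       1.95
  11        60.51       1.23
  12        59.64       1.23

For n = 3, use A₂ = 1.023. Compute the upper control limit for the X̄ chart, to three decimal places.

X̄̄ = (58.65 + 59.74 + 60.16 + 60.64 + 59.54 + 60.75 + 60.66 + 60.03 + 59.16 + 59.32 + 60.51 + 59.64) / 12 = 718.8000 / 12 = 59.9000
R̄ = (1.52 + 1.74 + 1.10 + 1.08 + 1.24 + 1.49 + 1.53 + 1.30 + 0.79 + 1.95 + 1.23 + 1.23) / 12 = 16.2000 / 12 = 1.3500
UCL = X̄̄ + A₂·R̄ = 59.9000 + 1.023 × 1.3500 = 61.2811

61.281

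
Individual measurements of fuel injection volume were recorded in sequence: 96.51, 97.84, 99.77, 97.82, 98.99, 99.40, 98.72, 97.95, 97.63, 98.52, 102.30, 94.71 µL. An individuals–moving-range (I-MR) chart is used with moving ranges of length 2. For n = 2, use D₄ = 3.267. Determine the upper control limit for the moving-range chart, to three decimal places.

6.184

Moving ranges: 1.33, 1.93, 1.95, 1.17, 0.41, 0.68, 0.77, 0.32, 0.89, 3.78, 7.59; M̄R̄ = 20.8200 / 11 = 1.8927
UCL_MR = D₄·M̄R̄ = 3.267 × 1.8927 = 6.1835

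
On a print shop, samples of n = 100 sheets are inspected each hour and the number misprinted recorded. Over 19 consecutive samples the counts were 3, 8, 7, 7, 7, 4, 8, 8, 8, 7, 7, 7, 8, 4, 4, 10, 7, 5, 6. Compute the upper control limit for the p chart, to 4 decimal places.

p̄ = Σdᵢ / (k·n) = 125 / (19 × 100) = 0.06579
UCL = p̄ + 3·√(p̄(1−p̄)/n) = 0.06579 + 3 × √(0.06579×0.93421/100) = 0.06579 + 3 × 0.02479 = 0.14016

0.1402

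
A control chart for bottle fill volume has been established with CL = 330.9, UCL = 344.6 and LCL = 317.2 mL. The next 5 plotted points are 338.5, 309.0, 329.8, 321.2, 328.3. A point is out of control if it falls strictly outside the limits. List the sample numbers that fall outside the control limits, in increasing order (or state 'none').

2

Compare each point to [317.2, 344.6]: sample 2 = 309.0 < LCL.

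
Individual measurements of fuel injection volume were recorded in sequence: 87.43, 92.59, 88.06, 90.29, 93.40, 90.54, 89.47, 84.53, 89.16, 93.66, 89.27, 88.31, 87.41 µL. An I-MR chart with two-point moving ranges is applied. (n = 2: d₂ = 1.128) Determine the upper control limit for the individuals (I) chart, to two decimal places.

X̄ = (87.43 + 92.59 + 88.06 + 90.29 + 93.40 + 90.54 + 89.47 + 84.53 + 89.16 + 93.66 + 89.27 + 88.31 + 87.41) / 13 = 89.5477
Moving ranges: 5.16, 4.53, 2.23, 3.11, 2.86, 1.07, 4.94, 4.63, 4.50, 4.39, 0.96, 0.90; M̄R̄ = 39.2800 / 12 = 3.2733
UCL = X̄ + 3·M̄R̄/d₂ = 89.5477 + 3 × 3.2733 / 1.128 = 98.2534

98.25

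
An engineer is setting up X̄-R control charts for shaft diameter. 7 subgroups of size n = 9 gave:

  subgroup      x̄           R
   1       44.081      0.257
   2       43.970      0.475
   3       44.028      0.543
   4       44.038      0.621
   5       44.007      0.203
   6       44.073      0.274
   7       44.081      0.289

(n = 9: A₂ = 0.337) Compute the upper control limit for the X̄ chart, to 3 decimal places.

X̄̄ = (44.081 + 43.970 + 44.028 + 44.038 + 44.007 + 44.073 + 44.081) / 7 = 308.2780 / 7 = 44.0397
R̄ = (0.257 + 0.475 + 0.543 + 0.621 + 0.203 + 0.274 + 0.289) / 7 = 2.6620 / 7 = 0.3803
UCL = X̄̄ + A₂·R̄ = 44.0397 + 0.337 × 0.3803 = 44.1679

44.168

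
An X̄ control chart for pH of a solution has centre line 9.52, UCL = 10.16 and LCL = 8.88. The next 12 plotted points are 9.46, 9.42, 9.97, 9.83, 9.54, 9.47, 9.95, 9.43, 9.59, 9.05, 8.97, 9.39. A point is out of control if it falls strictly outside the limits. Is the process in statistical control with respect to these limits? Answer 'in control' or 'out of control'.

in control

All 12 points lie within [8.88, 10.16].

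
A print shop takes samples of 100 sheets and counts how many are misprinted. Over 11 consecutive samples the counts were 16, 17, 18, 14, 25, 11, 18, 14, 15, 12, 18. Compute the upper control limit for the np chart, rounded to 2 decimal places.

p̄ = Σdᵢ / (k·n) = 178 / (11 × 100) = 0.16182
UCL = np̄ + 3·√(np̄(1−p̄)) = 16.1818 + 3 × √(16.1818×0.83818) = 16.1818 + 3 × 3.6828 = 27.2303

27.23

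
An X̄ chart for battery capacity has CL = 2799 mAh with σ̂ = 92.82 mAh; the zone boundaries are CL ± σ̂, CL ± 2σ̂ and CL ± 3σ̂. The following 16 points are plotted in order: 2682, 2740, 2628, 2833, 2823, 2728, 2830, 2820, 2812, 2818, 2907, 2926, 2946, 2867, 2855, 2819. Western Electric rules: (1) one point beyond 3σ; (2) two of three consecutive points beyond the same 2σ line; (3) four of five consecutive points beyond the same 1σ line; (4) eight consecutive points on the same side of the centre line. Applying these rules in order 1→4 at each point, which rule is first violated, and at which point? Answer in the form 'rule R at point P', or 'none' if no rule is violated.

rule 4 at point 14

Zone of each point (C = within 1σ̂, B = 1σ̂–2σ̂, A = 2σ̂–3σ̂, * = beyond 3σ̂; sign = side of CL): 1:-B, 2:-C, 3:-B, 4:+C, 5:+C, 6:-C, 7:+C, 8:+C, 9:+C, 10:+C, 11:+B, 12:+B, 13:+B, 14:+C, 15:+C, 16:+C
Rule 4 (eight consecutive points on the same side of the centre line) is satisfied at point 14.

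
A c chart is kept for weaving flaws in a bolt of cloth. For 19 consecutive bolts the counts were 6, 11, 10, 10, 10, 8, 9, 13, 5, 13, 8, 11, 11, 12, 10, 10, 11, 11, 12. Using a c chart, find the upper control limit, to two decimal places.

19.56

c̄ = (6 + 11 + 10 + 10 + 10 + 8 + 9 + 13 + 5 + 13 + 8 + 11 + 11 + 12 + 10 + 10 + 11 + 11 + 12) / 19 = 191 / 19 = 10.0526
UCL = c̄ + 3√c̄ = 10.0526 + 3 × √10.0526 = 10.0526 + 3 × 3.1706 = 19.5644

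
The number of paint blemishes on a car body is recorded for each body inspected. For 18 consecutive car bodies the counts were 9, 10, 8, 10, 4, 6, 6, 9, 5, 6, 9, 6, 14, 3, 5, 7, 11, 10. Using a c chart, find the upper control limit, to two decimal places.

15.97

c̄ = (9 + 10 + 8 + 10 + 4 + 6 + 6 + 9 + 5 + 6 + 9 + 6 + 14 + 3 + 5 + 7 + 11 + 10) / 18 = 138 / 18 = 7.6667
UCL = c̄ + 3√c̄ = 7.6667 + 3 × √7.6667 = 7.6667 + 3 × 2.7689 = 15.9733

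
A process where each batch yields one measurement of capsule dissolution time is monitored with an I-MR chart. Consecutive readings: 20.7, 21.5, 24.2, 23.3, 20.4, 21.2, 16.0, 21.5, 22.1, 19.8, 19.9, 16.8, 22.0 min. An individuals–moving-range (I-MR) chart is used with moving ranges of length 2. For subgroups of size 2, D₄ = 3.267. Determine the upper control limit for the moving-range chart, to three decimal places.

8.195

Moving ranges: 0.8, 2.7, 0.9, 2.9, 0.8, 5.2, 5.5, 0.6, 2.3, 0.1, 3.1, 5.2; M̄R̄ = 30.1000 / 12 = 2.5083
UCL_MR = D₄·M̄R̄ = 3.267 × 2.5083 = 8.1947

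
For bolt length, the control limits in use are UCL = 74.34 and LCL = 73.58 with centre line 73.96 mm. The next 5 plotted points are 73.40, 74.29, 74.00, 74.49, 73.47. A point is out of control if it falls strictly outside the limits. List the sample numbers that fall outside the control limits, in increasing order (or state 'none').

Compare each point to [73.58, 74.34]: sample 1 = 73.40 < LCL; sample 4 = 74.49 > UCL; sample 5 = 73.47 < LCL.

1, 4, 5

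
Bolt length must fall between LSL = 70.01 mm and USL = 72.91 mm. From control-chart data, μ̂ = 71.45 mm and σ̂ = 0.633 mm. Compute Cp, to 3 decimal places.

Cp = (USL − LSL) / (6σ̂) = (72.91 − 70.01) / (6 × 0.633) = 2.9000 / 3.7980 = 0.7636

0.764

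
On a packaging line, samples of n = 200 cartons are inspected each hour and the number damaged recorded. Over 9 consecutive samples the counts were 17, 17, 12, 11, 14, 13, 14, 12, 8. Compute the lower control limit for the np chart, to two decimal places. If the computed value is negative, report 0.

p̄ = Σdᵢ / (k·n) = 118 / (9 × 200) = 0.06556
LCL = np̄ − 3·√(np̄(1−p̄)) = 13.1111 − 3 × 3.5002 = 2.6104

2.61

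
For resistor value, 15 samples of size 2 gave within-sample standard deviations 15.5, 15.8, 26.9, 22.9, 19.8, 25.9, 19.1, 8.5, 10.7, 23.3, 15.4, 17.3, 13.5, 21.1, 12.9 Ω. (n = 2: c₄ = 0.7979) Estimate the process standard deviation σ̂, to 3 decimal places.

s̄ = (15.5 + 15.8 + 26.9 + 22.9 + 19.8 + 25.9 + 19.1 + 8.5 + 10.7 + 23.3 + 15.4 + 17.3 + 13.5 + 21.1 + 12.9) / 15 = 17.9067
σ̂ = s̄ / c₄ = 17.9067 / 0.7979 = 22.4422

22.442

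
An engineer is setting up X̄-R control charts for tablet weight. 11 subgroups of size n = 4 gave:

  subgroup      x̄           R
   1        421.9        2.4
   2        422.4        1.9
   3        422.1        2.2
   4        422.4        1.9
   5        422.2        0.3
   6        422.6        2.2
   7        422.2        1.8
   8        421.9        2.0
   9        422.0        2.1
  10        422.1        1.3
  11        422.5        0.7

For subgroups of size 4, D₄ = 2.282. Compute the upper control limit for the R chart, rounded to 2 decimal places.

3.90

R̄ = (2.4 + 1.9 + 2.2 + 1.9 + 0.3 + 2.2 + 1.8 + 2.0 + 2.1 + 1.3 + 0.7) / 11 = 18.8000 / 11 = 1.7091
UCL_R = D₄·R̄ = 2.282 × 1.7091 = 3.9001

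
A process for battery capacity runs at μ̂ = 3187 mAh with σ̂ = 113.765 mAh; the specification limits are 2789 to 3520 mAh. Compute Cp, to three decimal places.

Cp = (USL − LSL) / (6σ̂) = (3520 − 2789) / (6 × 113.765) = 731.0000 / 682.5900 = 1.0709

1.071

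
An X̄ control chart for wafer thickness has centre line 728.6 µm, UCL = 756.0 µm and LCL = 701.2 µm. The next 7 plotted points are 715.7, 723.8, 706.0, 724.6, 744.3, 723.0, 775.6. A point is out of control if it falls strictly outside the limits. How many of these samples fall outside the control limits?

1

Compare each point to [701.2, 756.0]: sample 7 = 775.6 > UCL.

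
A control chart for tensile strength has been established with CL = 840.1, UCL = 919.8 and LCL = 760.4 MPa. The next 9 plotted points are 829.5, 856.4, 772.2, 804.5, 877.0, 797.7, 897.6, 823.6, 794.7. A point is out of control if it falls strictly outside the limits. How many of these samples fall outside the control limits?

0

All 9 points lie within [760.4, 919.8].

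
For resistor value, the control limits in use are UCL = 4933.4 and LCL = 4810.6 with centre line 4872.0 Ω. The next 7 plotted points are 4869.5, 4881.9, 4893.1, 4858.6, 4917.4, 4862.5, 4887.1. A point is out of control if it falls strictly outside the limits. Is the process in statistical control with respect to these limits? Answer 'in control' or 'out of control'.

in control

All 7 points lie within [4810.6, 4933.4].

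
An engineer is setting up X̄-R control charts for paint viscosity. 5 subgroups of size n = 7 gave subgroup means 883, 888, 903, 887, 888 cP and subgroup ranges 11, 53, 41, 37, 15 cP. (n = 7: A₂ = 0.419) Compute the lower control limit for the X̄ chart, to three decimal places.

876.643

X̄̄ = (883 + 888 + 903 + 887 + 888) / 5 = 4449.0000 / 5 = 889.8000
R̄ = (11 + 53 + 41 + 37 + 15) / 5 = 157.0000 / 5 = 31.4000
LCL = X̄̄ − A₂·R̄ = 889.8000 − 0.419 × 31.4000 = 876.6434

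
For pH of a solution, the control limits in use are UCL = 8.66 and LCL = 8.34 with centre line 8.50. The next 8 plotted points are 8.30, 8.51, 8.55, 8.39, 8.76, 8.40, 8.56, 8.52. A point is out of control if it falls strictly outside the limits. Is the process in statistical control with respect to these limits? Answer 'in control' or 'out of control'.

out of control

Compare each point to [8.34, 8.66]: sample 1 = 8.30 < LCL; sample 5 = 8.76 > UCL.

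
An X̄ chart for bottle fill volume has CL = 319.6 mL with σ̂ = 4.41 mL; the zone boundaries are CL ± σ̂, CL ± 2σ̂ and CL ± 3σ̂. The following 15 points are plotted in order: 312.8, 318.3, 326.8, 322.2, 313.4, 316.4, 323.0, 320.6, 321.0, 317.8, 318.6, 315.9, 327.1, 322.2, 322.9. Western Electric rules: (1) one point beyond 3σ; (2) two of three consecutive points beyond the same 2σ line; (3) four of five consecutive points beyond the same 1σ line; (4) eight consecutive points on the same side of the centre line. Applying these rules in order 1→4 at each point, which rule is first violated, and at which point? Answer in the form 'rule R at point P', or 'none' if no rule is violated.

none

Zone of each point (C = within 1σ̂, B = 1σ̂–2σ̂, A = 2σ̂–3σ̂, * = beyond 3σ̂; sign = side of CL): 1:-B, 2:-C, 3:+B, 4:+C, 5:-B, 6:-C, 7:+C, 8:+C, 9:+C, 10:-C, 11:-C, 12:-C, 13:+B, 14:+C, 15:+C
No rule fires across all 15 points.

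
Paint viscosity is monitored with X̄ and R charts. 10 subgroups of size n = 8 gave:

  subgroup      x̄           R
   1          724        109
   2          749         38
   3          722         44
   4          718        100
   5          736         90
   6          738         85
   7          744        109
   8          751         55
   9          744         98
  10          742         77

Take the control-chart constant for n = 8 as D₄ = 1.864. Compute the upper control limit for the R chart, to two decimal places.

R̄ = (109 + 38 + 44 + 100 + 90 + 85 + 109 + 55 + 98 + 77) / 10 = 805.0000 / 10 = 80.5000
UCL_R = D₄·R̄ = 1.864 × 80.5000 = 150.0520

150.05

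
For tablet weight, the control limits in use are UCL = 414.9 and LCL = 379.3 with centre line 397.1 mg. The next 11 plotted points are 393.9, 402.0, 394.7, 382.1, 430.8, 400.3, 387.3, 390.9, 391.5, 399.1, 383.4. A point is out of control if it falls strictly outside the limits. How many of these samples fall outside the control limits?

Compare each point to [379.3, 414.9]: sample 5 = 430.8 > UCL.

1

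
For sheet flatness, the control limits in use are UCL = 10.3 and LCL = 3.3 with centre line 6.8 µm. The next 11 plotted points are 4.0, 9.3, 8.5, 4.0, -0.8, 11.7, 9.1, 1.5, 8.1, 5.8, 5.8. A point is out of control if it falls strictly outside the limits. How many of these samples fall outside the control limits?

3

Compare each point to [3.3, 10.3]: sample 5 = -0.8 < LCL; sample 6 = 11.7 > UCL; sample 8 = 1.5 < LCL.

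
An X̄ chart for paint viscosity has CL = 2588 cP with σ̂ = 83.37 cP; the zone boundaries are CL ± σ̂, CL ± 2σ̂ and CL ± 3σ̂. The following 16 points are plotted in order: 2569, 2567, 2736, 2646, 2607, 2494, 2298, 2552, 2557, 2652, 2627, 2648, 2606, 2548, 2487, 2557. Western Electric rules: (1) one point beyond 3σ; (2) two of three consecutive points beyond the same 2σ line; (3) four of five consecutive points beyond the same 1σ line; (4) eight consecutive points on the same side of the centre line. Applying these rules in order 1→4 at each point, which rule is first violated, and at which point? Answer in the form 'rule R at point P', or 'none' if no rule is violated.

rule 1 at point 7

Zone of each point (C = within 1σ̂, B = 1σ̂–2σ̂, A = 2σ̂–3σ̂, * = beyond 3σ̂; sign = side of CL): 1:-C, 2:-C, 3:+B, 4:+C, 5:+C, 6:-B, 7:-*, 8:-C, 9:-C, 10:+C, 11:+C, 12:+C, 13:+C, 14:-C, 15:-B, 16:-C
Rule 1 (one point beyond the 3σ limits) is satisfied at point 7.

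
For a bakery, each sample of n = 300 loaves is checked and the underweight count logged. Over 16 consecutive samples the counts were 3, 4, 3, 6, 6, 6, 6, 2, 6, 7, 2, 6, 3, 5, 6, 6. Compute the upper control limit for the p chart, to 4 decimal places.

0.0378

p̄ = Σdᵢ / (k·n) = 77 / (16 × 300) = 0.01604
UCL = p̄ + 3·√(p̄(1−p̄)/n) = 0.01604 + 3 × √(0.01604×0.98396/300) = 0.01604 + 3 × 0.00725 = 0.03780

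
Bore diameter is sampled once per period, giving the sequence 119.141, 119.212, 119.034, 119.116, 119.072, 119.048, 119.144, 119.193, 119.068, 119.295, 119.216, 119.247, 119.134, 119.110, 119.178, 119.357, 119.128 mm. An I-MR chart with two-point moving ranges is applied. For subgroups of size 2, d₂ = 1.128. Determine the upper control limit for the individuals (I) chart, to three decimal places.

119.428

X̄ = (119.141 + 119.212 + 119.034 + 119.116 + 119.072 + 119.048 + 119.144 + 119.193 + 119.068 + 119.295 + 119.216 + 119.247 + 119.134 + 119.110 + 119.178 + 119.357 + 119.128) / 17 = 119.1584
Moving ranges: 0.071, 0.178, 0.082, 0.044, 0.024, 0.096, 0.049, 0.125, 0.227, 0.079, 0.031, 0.113, 0.024, 0.068, 0.179, 0.229; M̄R̄ = 1.6190 / 16 = 0.1012
UCL = X̄ + 3·M̄R̄/d₂ = 119.1584 + 3 × 0.1012 / 1.128 = 119.4275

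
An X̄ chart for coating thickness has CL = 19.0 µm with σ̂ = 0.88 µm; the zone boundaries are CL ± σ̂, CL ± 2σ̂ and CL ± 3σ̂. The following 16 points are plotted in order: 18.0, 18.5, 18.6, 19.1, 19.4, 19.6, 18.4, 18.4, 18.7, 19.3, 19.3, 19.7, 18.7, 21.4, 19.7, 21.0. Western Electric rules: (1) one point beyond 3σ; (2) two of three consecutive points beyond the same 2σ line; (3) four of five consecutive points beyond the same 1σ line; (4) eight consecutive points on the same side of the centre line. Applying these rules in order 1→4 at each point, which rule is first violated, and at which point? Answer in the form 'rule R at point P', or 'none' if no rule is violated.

Zone of each point (C = within 1σ̂, B = 1σ̂–2σ̂, A = 2σ̂–3σ̂, * = beyond 3σ̂; sign = side of CL): 1:-B, 2:-C, 3:-C, 4:+C, 5:+C, 6:+C, 7:-C, 8:-C, 9:-C, 10:+C, 11:+C, 12:+C, 13:-C, 14:+A, 15:+C, 16:+A
Rule 2 (two of three consecutive points beyond the same 2σ limit) is satisfied at point 16.

rule 2 at point 16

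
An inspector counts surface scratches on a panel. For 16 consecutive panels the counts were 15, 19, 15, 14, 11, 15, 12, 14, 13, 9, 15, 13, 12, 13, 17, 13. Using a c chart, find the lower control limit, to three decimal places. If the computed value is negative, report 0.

2.626

c̄ = (15 + 19 + 15 + 14 + 11 + 15 + 12 + 14 + 13 + 9 + 15 + 13 + 12 + 13 + 17 + 13) / 16 = 220 / 16 = 13.7500
LCL = c̄ − 3√c̄ = 13.7500 − 3 × 3.7081 = 2.6257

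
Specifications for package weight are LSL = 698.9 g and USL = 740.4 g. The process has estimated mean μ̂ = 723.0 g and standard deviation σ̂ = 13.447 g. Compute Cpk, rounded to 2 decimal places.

Cpu = (USL − μ̂) / (3σ̂) = (740.4 − 723.0) / (3 × 13.447) = 0.4313; Cpl = (μ̂ − LSL) / (3σ̂) = (723.0 − 698.9) / (3 × 13.447) = 0.5974; Cpk = min(Cpu, Cpl) = 0.4313

0.43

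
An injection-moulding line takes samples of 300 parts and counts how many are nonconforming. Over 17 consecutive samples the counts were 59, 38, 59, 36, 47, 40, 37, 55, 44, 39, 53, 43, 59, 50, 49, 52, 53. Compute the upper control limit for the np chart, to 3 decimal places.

p̄ = Σdᵢ / (k·n) = 813 / (17 × 300) = 0.15941
UCL = np̄ + 3·√(np̄(1−p̄)) = 47.8235 + 3 × √(47.8235×0.84059) = 47.8235 + 3 × 6.3403 = 66.8445

66.845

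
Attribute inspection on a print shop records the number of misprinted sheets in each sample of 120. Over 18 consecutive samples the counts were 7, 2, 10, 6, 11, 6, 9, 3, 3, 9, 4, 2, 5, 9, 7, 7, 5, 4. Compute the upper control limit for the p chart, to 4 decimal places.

p̄ = Σdᵢ / (k·n) = 109 / (18 × 120) = 0.05046
UCL = p̄ + 3·√(p̄(1−p̄)/n) = 0.05046 + 3 × √(0.05046×0.94954/120) = 0.05046 + 3 × 0.01998 = 0.11041

0.1104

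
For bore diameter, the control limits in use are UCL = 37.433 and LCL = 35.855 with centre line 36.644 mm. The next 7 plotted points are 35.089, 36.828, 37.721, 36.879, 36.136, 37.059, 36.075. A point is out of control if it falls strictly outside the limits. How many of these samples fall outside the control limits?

Compare each point to [35.855, 37.433]: sample 1 = 35.089 < LCL; sample 3 = 37.721 > UCL.

2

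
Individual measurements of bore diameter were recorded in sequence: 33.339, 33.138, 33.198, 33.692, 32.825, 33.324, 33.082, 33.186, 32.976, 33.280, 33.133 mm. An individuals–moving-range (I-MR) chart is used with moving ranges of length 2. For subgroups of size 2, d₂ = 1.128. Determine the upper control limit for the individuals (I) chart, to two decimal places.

34.03

X̄ = (33.339 + 33.138 + 33.198 + 33.692 + 32.825 + 33.324 + 33.082 + 33.186 + 32.976 + 33.280 + 33.133) / 11 = 33.1975
Moving ranges: 0.201, 0.060, 0.494, 0.867, 0.499, 0.242, 0.104, 0.210, 0.304, 0.147; M̄R̄ = 3.1280 / 10 = 0.3128
UCL = X̄ + 3·M̄R̄/d₂ = 33.1975 + 3 × 0.3128 / 1.128 = 34.0295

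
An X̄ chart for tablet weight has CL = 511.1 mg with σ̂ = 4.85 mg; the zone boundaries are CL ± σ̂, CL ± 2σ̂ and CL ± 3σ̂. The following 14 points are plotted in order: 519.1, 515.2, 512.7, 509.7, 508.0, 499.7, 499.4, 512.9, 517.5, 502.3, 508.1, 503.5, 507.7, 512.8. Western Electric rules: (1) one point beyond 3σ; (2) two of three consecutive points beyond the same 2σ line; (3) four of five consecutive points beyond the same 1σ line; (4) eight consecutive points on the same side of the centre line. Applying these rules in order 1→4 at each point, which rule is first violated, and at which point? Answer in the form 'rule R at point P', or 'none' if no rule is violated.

rule 2 at point 7

Zone of each point (C = within 1σ̂, B = 1σ̂–2σ̂, A = 2σ̂–3σ̂, * = beyond 3σ̂; sign = side of CL): 1:+B, 2:+C, 3:+C, 4:-C, 5:-C, 6:-A, 7:-A, 8:+C, 9:+B, 10:-B, 11:-C, 12:-B, 13:-C, 14:+C
Rule 2 (two of three consecutive points beyond the same 2σ limit) is satisfied at point 7.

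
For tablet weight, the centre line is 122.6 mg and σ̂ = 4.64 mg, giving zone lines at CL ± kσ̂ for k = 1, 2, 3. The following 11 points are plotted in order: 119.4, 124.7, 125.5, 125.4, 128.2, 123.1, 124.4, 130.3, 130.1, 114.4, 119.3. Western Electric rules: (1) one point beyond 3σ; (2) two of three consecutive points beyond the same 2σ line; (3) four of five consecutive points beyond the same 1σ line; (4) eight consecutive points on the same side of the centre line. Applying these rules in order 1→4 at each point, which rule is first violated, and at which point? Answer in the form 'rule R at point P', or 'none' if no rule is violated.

rule 4 at point 9

Zone of each point (C = within 1σ̂, B = 1σ̂–2σ̂, A = 2σ̂–3σ̂, * = beyond 3σ̂; sign = side of CL): 1:-C, 2:+C, 3:+C, 4:+C, 5:+B, 6:+C, 7:+C, 8:+B, 9:+B, 10:-B, 11:-C
Rule 4 (eight consecutive points on the same side of the centre line) is satisfied at point 9.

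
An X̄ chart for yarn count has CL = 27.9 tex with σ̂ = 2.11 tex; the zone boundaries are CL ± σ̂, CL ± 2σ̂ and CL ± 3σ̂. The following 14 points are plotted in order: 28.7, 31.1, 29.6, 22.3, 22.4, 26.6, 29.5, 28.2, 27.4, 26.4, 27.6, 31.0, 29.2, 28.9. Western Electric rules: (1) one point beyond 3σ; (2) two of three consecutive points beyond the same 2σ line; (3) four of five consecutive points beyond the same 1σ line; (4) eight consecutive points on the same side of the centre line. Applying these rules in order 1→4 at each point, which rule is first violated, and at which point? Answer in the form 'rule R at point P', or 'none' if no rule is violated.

rule 2 at point 5

Zone of each point (C = within 1σ̂, B = 1σ̂–2σ̂, A = 2σ̂–3σ̂, * = beyond 3σ̂; sign = side of CL): 1:+C, 2:+B, 3:+C, 4:-A, 5:-A, 6:-C, 7:+C, 8:+C, 9:-C, 10:-C, 11:-C, 12:+B, 13:+C, 14:+C
Rule 2 (two of three consecutive points beyond the same 2σ limit) is satisfied at point 5.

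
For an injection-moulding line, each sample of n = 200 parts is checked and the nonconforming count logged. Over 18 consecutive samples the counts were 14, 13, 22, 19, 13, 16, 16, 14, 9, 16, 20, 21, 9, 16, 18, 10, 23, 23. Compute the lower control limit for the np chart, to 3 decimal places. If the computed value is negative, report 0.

4.640

p̄ = Σdᵢ / (k·n) = 292 / (18 × 200) = 0.08111
LCL = np̄ − 3·√(np̄(1−p̄)) = 16.2222 − 3 × 3.8609 = 4.6396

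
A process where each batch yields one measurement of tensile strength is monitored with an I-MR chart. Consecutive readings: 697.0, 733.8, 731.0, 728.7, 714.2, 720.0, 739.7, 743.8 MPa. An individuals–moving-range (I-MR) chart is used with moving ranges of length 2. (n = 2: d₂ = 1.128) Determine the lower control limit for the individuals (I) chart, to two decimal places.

693.35

X̄ = (697.0 + 733.8 + 731.0 + 728.7 + 714.2 + 720.0 + 739.7 + 743.8) / 8 = 726.0250
Moving ranges: 36.8, 2.8, 2.3, 14.5, 5.8, 19.7, 4.1; M̄R̄ = 86.0000 / 7 = 12.2857
LCL = X̄ − 3·M̄R̄/d₂ = 726.0250 − 3 × 12.2857 / 1.128 = 693.3502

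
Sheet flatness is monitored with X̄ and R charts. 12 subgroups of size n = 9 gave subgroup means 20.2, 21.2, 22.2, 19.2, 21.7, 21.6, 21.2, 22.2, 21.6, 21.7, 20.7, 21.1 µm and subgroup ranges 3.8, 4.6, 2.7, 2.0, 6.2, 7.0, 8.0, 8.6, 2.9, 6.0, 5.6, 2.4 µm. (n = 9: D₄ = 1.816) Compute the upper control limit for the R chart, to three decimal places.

9.050

R̄ = (3.8 + 4.6 + 2.7 + 2.0 + 6.2 + 7.0 + 8.0 + 8.6 + 2.9 + 6.0 + 5.6 + 2.4) / 12 = 59.8000 / 12 = 4.9833
UCL_R = D₄·R̄ = 1.816 × 4.9833 = 9.0497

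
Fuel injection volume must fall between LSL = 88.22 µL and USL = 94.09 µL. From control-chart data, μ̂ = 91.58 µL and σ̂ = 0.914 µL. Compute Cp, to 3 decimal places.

Cp = (USL − LSL) / (6σ̂) = (94.09 − 88.22) / (6 × 0.914) = 5.8700 / 5.4840 = 1.0704

1.070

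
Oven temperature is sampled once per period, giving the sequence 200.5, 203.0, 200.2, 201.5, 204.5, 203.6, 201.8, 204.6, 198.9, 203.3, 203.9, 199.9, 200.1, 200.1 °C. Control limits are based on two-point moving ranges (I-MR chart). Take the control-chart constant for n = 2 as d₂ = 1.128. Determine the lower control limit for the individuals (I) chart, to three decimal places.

X̄ = (200.5 + 203.0 + 200.2 + 201.5 + 204.5 + 203.6 + 201.8 + 204.6 + 198.9 + 203.3 + 203.9 + 199.9 + 200.1 + 200.1) / 14 = 201.8500
Moving ranges: 2.5, 2.8, 1.3, 3.0, 0.9, 1.8, 2.8, 5.7, 4.4, 0.6, 4.0, 0.2, 0.0; M̄R̄ = 30.0000 / 13 = 2.3077
LCL = X̄ − 3·M̄R̄/d₂ = 201.8500 − 3 × 2.3077 / 1.128 = 195.7125

195.713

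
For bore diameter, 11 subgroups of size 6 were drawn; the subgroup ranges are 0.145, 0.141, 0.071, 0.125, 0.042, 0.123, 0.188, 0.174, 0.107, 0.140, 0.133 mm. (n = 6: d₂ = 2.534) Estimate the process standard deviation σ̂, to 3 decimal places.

R̄ = (0.145 + 0.141 + 0.071 + 0.125 + 0.042 + 0.123 + 0.188 + 0.174 + 0.107 + 0.140 + 0.133) / 11 = 0.1263
σ̂ = R̄ / d₂ = 0.1263 / 2.534 = 0.0498

0.050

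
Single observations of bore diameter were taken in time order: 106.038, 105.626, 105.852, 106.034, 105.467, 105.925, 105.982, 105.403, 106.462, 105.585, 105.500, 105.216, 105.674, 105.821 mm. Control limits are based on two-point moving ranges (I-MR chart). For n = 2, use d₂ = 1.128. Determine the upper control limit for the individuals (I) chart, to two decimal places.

X̄ = (106.038 + 105.626 + 105.852 + 106.034 + 105.467 + 105.925 + 105.982 + 105.403 + 106.462 + 105.585 + 105.500 + 105.216 + 105.674 + 105.821) / 14 = 105.7561
Moving ranges: 0.412, 0.226, 0.182, 0.567, 0.458, 0.057, 0.579, 1.059, 0.877, 0.085, 0.284, 0.458, 0.147; M̄R̄ = 5.3910 / 13 = 0.4147
UCL = X̄ + 3·M̄R̄/d₂ = 105.7561 + 3 × 0.4147 / 1.128 = 106.8590

106.86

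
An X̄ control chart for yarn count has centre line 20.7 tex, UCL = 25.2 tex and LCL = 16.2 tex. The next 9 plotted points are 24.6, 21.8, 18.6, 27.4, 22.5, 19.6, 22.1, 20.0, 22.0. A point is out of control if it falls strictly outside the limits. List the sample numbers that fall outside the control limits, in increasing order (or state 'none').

4

Compare each point to [16.2, 25.2]: sample 4 = 27.4 > UCL.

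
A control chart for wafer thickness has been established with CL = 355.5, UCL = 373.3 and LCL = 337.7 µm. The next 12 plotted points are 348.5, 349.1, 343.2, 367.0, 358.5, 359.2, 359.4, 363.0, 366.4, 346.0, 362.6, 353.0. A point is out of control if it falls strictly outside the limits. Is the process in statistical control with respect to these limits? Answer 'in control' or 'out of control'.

in control

All 12 points lie within [337.7, 373.3].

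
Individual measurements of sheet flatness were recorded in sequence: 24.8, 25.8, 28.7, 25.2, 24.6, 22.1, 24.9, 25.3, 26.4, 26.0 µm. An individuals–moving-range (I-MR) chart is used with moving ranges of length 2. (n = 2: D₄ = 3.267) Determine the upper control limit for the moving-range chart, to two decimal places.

Moving ranges: 1.0, 2.9, 3.5, 0.6, 2.5, 2.8, 0.4, 1.1, 0.4; M̄R̄ = 15.2000 / 9 = 1.6889
UCL_MR = D₄·M̄R̄ = 3.267 × 1.6889 = 5.5176

5.52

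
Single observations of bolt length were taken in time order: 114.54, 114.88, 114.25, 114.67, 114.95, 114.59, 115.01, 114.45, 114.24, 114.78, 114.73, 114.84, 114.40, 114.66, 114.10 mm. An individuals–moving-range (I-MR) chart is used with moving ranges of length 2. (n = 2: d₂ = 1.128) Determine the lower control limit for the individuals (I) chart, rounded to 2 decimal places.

X̄ = (114.54 + 114.88 + 114.25 + 114.67 + 114.95 + 114.59 + 115.01 + 114.45 + 114.24 + 114.78 + 114.73 + 114.84 + 114.40 + 114.66 + 114.10) / 15 = 114.6060
Moving ranges: 0.34, 0.63, 0.42, 0.28, 0.36, 0.42, 0.56, 0.21, 0.54, 0.05, 0.11, 0.44, 0.26, 0.56; M̄R̄ = 5.1800 / 14 = 0.3700
LCL = X̄ − 3·M̄R̄/d₂ = 114.6060 − 3 × 0.3700 / 1.128 = 113.6220

113.62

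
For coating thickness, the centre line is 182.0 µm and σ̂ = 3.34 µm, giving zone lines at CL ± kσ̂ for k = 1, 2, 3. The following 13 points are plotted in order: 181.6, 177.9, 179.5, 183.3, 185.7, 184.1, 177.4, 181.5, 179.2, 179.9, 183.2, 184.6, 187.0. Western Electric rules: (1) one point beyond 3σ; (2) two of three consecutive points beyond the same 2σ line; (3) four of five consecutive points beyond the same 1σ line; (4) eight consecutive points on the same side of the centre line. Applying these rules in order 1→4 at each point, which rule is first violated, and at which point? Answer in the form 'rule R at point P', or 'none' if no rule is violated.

Zone of each point (C = within 1σ̂, B = 1σ̂–2σ̂, A = 2σ̂–3σ̂, * = beyond 3σ̂; sign = side of CL): 1:-C, 2:-B, 3:-C, 4:+C, 5:+B, 6:+C, 7:-B, 8:-C, 9:-C, 10:-C, 11:+C, 12:+C, 13:+B
No rule fires across all 13 points.

none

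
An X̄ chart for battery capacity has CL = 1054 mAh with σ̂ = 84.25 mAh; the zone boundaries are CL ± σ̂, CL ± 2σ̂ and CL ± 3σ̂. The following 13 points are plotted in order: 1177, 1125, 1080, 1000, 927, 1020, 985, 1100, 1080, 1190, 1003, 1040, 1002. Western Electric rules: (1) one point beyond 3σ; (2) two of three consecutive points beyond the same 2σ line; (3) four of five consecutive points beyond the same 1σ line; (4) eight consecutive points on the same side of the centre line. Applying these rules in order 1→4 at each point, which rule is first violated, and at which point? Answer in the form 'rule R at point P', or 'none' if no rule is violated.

none

Zone of each point (C = within 1σ̂, B = 1σ̂–2σ̂, A = 2σ̂–3σ̂, * = beyond 3σ̂; sign = side of CL): 1:+B, 2:+C, 3:+C, 4:-C, 5:-B, 6:-C, 7:-C, 8:+C, 9:+C, 10:+B, 11:-C, 12:-C, 13:-C
No rule fires across all 13 points.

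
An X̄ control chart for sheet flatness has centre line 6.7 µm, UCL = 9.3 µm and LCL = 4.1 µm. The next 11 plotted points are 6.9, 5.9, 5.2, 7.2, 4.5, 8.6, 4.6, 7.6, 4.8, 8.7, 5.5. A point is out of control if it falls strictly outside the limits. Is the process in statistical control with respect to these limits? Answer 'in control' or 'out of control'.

in control

All 11 points lie within [4.1, 9.3].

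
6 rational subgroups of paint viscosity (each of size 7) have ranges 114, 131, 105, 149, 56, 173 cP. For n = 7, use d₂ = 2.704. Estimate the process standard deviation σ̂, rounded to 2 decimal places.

R̄ = (114 + 131 + 105 + 149 + 56 + 173) / 6 = 121.3333
σ̂ = R̄ / d₂ = 121.3333 / 2.704 = 44.8718

44.87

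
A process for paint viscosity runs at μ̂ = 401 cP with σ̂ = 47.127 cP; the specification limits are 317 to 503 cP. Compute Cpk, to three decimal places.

0.594

Cpu = (USL − μ̂) / (3σ̂) = (503 − 401) / (3 × 47.127) = 0.7215; Cpl = (μ̂ − LSL) / (3σ̂) = (401 − 317) / (3 × 47.127) = 0.5941; Cpk = min(Cpu, Cpl) = 0.5941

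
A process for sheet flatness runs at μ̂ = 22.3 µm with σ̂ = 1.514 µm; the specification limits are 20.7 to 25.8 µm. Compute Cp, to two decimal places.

0.56

Cp = (USL − LSL) / (6σ̂) = (25.8 − 20.7) / (6 × 1.514) = 5.1000 / 9.0840 = 0.5614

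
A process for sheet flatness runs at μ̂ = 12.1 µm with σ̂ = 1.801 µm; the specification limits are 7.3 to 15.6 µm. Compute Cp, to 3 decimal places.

0.768

Cp = (USL − LSL) / (6σ̂) = (15.6 − 7.3) / (6 × 1.801) = 8.3000 / 10.8060 = 0.7681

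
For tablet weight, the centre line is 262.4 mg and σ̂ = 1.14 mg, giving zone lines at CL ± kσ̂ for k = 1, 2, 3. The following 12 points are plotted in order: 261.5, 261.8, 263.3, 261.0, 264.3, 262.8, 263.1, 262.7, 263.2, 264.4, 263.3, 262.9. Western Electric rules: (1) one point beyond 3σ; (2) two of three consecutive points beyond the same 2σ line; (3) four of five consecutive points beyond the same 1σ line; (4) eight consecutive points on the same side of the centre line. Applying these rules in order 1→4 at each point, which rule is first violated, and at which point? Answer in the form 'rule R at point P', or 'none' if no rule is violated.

rule 4 at point 12

Zone of each point (C = within 1σ̂, B = 1σ̂–2σ̂, A = 2σ̂–3σ̂, * = beyond 3σ̂; sign = side of CL): 1:-C, 2:-C, 3:+C, 4:-B, 5:+B, 6:+C, 7:+C, 8:+C, 9:+C, 10:+B, 11:+C, 12:+C
Rule 4 (eight consecutive points on the same side of the centre line) is satisfied at point 12.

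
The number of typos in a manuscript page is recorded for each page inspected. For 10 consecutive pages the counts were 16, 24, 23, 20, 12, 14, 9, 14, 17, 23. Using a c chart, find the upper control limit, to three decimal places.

c̄ = (16 + 24 + 23 + 20 + 12 + 14 + 9 + 14 + 17 + 23) / 10 = 172 / 10 = 17.2000
UCL = c̄ + 3√c̄ = 17.2000 + 3 × √17.2000 = 17.2000 + 3 × 4.1473 = 29.6419

29.642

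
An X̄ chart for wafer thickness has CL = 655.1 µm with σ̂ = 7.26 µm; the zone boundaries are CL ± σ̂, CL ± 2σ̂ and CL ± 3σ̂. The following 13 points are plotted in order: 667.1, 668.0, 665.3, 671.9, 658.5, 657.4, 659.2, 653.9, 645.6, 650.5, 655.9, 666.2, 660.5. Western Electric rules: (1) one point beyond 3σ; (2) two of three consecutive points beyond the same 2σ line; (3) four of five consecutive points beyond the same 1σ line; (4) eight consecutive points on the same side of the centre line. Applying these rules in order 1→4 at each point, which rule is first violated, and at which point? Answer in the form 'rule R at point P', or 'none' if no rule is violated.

rule 3 at point 4

Zone of each point (C = within 1σ̂, B = 1σ̂–2σ̂, A = 2σ̂–3σ̂, * = beyond 3σ̂; sign = side of CL): 1:+B, 2:+B, 3:+B, 4:+A, 5:+C, 6:+C, 7:+C, 8:-C, 9:-B, 10:-C, 11:+C, 12:+B, 13:+C
Rule 3 (four of five consecutive points beyond the same 1σ limit) is satisfied at point 4.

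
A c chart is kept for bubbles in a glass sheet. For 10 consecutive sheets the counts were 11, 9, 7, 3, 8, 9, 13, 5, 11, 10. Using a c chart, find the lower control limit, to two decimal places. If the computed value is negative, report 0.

c̄ = (11 + 9 + 7 + 3 + 8 + 9 + 13 + 5 + 11 + 10) / 10 = 86 / 10 = 8.6000
LCL = c̄ − 3√c̄ = 8.6000 − 3 × 2.9326 = -0.1977 → 0 (cannot be negative)

0.00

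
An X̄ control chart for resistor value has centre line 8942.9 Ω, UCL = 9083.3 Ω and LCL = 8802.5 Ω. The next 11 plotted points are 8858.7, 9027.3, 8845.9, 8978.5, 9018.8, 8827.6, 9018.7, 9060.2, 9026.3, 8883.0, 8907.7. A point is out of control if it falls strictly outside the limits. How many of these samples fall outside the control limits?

0

All 11 points lie within [8802.5, 9083.3].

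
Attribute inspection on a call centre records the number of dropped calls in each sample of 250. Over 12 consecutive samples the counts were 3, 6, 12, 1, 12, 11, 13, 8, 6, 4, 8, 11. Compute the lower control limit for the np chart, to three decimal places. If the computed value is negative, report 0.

0.000

p̄ = Σdᵢ / (k·n) = 95 / (12 × 250) = 0.03167
LCL = np̄ − 3·√(np̄(1−p̄)) = 7.9167 − 3 × 2.7687 = -0.3896 → 0 (negative, so LCL = 0)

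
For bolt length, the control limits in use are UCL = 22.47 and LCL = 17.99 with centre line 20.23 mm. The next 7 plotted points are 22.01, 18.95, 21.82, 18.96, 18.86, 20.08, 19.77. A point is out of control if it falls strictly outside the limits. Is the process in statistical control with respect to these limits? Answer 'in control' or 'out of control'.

in control

All 7 points lie within [17.99, 22.47].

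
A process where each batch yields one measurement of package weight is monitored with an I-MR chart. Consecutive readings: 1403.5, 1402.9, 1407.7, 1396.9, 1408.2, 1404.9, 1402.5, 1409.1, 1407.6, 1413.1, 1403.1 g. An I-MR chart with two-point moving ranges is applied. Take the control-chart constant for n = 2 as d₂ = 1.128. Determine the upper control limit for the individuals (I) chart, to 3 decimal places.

1420.515

X̄ = (1403.5 + 1402.9 + 1407.7 + 1396.9 + 1408.2 + 1404.9 + 1402.5 + 1409.1 + 1407.6 + 1413.1 + 1403.1) / 11 = 1405.4091
Moving ranges: 0.6, 4.8, 10.8, 11.3, 3.3, 2.4, 6.6, 1.5, 5.5, 10.0; M̄R̄ = 56.8000 / 10 = 5.6800
UCL = X̄ + 3·M̄R̄/d₂ = 1405.4091 + 3 × 5.6800 / 1.128 = 1420.5155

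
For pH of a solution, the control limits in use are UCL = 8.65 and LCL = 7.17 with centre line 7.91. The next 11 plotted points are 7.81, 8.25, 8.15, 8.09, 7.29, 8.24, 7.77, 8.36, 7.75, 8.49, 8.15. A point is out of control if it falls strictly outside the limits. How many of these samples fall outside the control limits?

All 11 points lie within [7.17, 8.65].

0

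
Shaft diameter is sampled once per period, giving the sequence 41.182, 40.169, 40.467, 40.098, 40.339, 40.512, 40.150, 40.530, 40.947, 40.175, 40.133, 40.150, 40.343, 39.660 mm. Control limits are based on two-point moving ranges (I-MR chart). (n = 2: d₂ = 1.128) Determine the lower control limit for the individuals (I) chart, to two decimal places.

39.33

X̄ = (41.182 + 40.169 + 40.467 + 40.098 + 40.339 + 40.512 + 40.150 + 40.530 + 40.947 + 40.175 + 40.133 + 40.150 + 40.343 + 39.660) / 14 = 40.3468
Moving ranges: 1.013, 0.298, 0.369, 0.241, 0.173, 0.362, 0.380, 0.417, 0.772, 0.042, 0.017, 0.193, 0.683; M̄R̄ = 4.9600 / 13 = 0.3815
LCL = X̄ − 3·M̄R̄/d₂ = 40.3468 − 3 × 0.3815 / 1.128 = 39.3321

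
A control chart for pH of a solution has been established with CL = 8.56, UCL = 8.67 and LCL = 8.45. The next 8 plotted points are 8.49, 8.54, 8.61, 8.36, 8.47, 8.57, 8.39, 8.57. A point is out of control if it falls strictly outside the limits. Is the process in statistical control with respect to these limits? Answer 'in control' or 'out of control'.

Compare each point to [8.45, 8.67]: sample 4 = 8.36 < LCL; sample 7 = 8.39 < LCL.

out of control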